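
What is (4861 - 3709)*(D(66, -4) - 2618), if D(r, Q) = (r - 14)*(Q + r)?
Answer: 698112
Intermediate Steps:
D(r, Q) = (-14 + r)*(Q + r)
(4861 - 3709)*(D(66, -4) - 2618) = (4861 - 3709)*((66² - 14*(-4) - 14*66 - 4*66) - 2618) = 1152*((4356 + 56 - 924 - 264) - 2618) = 1152*(3224 - 2618) = 1152*606 = 698112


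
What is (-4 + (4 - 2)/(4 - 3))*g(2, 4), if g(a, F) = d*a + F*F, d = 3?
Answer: -44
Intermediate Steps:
g(a, F) = F² + 3*a (g(a, F) = 3*a + F*F = 3*a + F² = F² + 3*a)
(-4 + (4 - 2)/(4 - 3))*g(2, 4) = (-4 + (4 - 2)/(4 - 3))*(4² + 3*2) = (-4 + 2/1)*(16 + 6) = (-4 + 2*1)*22 = (-4 + 2)*22 = -2*22 = -44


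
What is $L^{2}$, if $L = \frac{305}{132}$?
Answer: $\frac{93025}{17424} \approx 5.3389$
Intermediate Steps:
$L = \frac{305}{132}$ ($L = 305 \cdot \frac{1}{132} = \frac{305}{132} \approx 2.3106$)
$L^{2} = \left(\frac{305}{132}\right)^{2} = \frac{93025}{17424}$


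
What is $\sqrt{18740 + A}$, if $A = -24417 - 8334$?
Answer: $i \sqrt{14011} \approx 118.37 i$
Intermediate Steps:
$A = -32751$
$\sqrt{18740 + A} = \sqrt{18740 - 32751} = \sqrt{-14011} = i \sqrt{14011}$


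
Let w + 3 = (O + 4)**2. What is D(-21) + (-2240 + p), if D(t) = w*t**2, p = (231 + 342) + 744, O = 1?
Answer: 8779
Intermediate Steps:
w = 22 (w = -3 + (1 + 4)**2 = -3 + 5**2 = -3 + 25 = 22)
p = 1317 (p = 573 + 744 = 1317)
D(t) = 22*t**2
D(-21) + (-2240 + p) = 22*(-21)**2 + (-2240 + 1317) = 22*441 - 923 = 9702 - 923 = 8779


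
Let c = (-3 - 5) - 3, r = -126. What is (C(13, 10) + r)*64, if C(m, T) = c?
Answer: -8768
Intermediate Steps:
c = -11 (c = -8 - 3 = -11)
C(m, T) = -11
(C(13, 10) + r)*64 = (-11 - 126)*64 = -137*64 = -8768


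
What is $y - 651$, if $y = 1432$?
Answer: $781$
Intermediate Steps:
$y - 651 = 1432 - 651 = 781$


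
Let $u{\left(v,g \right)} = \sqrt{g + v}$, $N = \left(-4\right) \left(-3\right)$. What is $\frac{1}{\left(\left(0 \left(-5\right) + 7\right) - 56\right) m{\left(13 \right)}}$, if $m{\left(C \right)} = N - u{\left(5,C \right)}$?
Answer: $- \frac{2}{1029} - \frac{\sqrt{2}}{2058} \approx -0.0026308$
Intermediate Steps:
$N = 12$
$m{\left(C \right)} = 12 - \sqrt{5 + C}$ ($m{\left(C \right)} = 12 - \sqrt{C + 5} = 12 - \sqrt{5 + C}$)
$\frac{1}{\left(\left(0 \left(-5\right) + 7\right) - 56\right) m{\left(13 \right)}} = \frac{1}{\left(\left(0 \left(-5\right) + 7\right) - 56\right) \left(12 - \sqrt{5 + 13}\right)} = \frac{1}{\left(\left(0 + 7\right) - 56\right) \left(12 - \sqrt{18}\right)} = \frac{1}{\left(7 - 56\right) \left(12 - 3 \sqrt{2}\right)} = \frac{1}{\left(-49\right) \left(12 - 3 \sqrt{2}\right)} = \frac{1}{-588 + 147 \sqrt{2}}$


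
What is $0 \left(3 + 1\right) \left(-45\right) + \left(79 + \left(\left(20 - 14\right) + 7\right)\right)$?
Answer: $92$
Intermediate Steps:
$0 \left(3 + 1\right) \left(-45\right) + \left(79 + \left(\left(20 - 14\right) + 7\right)\right) = 0 \cdot 4 \left(-45\right) + \left(79 + \left(6 + 7\right)\right) = 0 \left(-45\right) + \left(79 + 13\right) = 0 + 92 = 92$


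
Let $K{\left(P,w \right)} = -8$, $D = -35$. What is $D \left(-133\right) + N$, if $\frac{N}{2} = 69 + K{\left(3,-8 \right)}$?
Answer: $4777$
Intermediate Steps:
$N = 122$ ($N = 2 \left(69 - 8\right) = 2 \cdot 61 = 122$)
$D \left(-133\right) + N = \left(-35\right) \left(-133\right) + 122 = 4655 + 122 = 4777$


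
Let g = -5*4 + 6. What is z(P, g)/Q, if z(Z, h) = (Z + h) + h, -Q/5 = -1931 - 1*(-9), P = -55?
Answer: -83/9610 ≈ -0.0086368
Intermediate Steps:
g = -14 (g = -20 + 6 = -14)
Q = 9610 (Q = -5*(-1931 - 1*(-9)) = -5*(-1931 + 9) = -5*(-1922) = 9610)
z(Z, h) = Z + 2*h
z(P, g)/Q = (-55 + 2*(-14))/9610 = (-55 - 28)*(1/9610) = -83*1/9610 = -83/9610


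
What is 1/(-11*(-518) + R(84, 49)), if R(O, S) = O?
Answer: 1/5782 ≈ 0.00017295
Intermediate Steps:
1/(-11*(-518) + R(84, 49)) = 1/(-11*(-518) + 84) = 1/(5698 + 84) = 1/5782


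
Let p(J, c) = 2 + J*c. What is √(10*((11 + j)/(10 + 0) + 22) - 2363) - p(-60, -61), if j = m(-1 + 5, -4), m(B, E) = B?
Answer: -3662 + 4*I*√133 ≈ -3662.0 + 46.13*I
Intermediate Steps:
j = 4 (j = -1 + 5 = 4)
√(10*((11 + j)/(10 + 0) + 22) - 2363) - p(-60, -61) = √(10*((11 + 4)/(10 + 0) + 22) - 2363) - (2 - 60*(-61)) = √(10*(15/10 + 22) - 2363) - (2 + 3660) = √(10*(15*(⅒) + 22) - 2363) - 1*3662 = √(10*(3/2 + 22) - 2363) - 3662 = √(10*(47/2) - 2363) - 3662 = √(235 - 2363) - 3662 = √(-2128) - 3662 = 4*I*√133 - 3662 = -3662 + 4*I*√133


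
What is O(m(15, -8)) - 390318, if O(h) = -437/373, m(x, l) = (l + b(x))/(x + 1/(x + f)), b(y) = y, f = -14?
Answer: -145589051/373 ≈ -3.9032e+5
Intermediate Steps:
m(x, l) = (l + x)/(x + 1/(-14 + x)) (m(x, l) = (l + x)/(x + 1/(x - 14)) = (l + x)/(x + 1/(-14 + x)))
O(h) = -437/373 (O(h) = -437*1/373 = -437/373)
O(m(15, -8)) - 390318 = -437/373 - 390318 = -145589051/373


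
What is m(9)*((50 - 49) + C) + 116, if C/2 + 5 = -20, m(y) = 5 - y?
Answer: 312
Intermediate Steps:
C = -50 (C = -10 + 2*(-20) = -10 - 40 = -50)
m(9)*((50 - 49) + C) + 116 = (5 - 1*9)*((50 - 49) - 50) + 116 = (5 - 9)*(1 - 50) + 116 = -4*(-49) + 116 = 196 + 116 = 312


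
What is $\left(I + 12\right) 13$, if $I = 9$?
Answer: $273$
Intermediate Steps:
$\left(I + 12\right) 13 = \left(9 + 12\right) 13 = 21 \cdot 13 = 273$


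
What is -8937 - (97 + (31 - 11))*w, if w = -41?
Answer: -4140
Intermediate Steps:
-8937 - (97 + (31 - 11))*w = -8937 - (97 + (31 - 11))*(-41) = -8937 - (97 + 20)*(-41) = -8937 - 117*(-41) = -8937 - 1*(-4797) = -8937 + 4797 = -4140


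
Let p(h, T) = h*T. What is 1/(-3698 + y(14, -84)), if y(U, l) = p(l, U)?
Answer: -1/4874 ≈ -0.00020517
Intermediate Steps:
p(h, T) = T*h
y(U, l) = U*l
1/(-3698 + y(14, -84)) = 1/(-3698 + 14*(-84)) = 1/(-3698 - 1176) = 1/(-4874) = -1/4874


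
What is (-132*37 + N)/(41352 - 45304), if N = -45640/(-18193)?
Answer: 3171749/2567812 ≈ 1.2352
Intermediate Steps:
N = 6520/2599 (N = -45640*(-1/18193) = 6520/2599 ≈ 2.5087)
(-132*37 + N)/(41352 - 45304) = (-132*37 + 6520/2599)/(41352 - 45304) = (-4884 + 6520/2599)/(-3952) = -12686996/2599*(-1/3952) = 3171749/2567812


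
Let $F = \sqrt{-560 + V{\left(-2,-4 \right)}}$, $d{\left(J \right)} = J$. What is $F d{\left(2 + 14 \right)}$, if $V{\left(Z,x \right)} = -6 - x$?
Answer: $16 i \sqrt{562} \approx 379.3 i$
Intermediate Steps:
$F = i \sqrt{562}$ ($F = \sqrt{-560 - 2} = \sqrt{-562} = i \sqrt{562} \approx 23.707 i$)
$F d{\left(2 + 14 \right)} = i \sqrt{562} \left(2 + 14\right) = i \sqrt{562} \cdot 16 = 16 i \sqrt{562}$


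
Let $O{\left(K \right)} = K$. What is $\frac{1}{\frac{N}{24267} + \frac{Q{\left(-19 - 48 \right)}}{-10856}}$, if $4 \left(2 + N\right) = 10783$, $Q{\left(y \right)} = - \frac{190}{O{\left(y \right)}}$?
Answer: $\frac{2206331373}{244336715} \approx 9.0299$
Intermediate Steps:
$Q{\left(y \right)} = - \frac{190}{y}$
$N = \frac{10775}{4}$ ($N = -2 + \frac{1}{4} \cdot 10783 = -2 + \frac{10783}{4} = \frac{10775}{4} \approx 2693.8$)
$\frac{1}{\frac{N}{24267} + \frac{Q{\left(-19 - 48 \right)}}{-10856}} = \frac{1}{\frac{10775}{4 \cdot 24267} + \frac{\left(-190\right) \frac{1}{-19 - 48}}{-10856}} = \frac{1}{\frac{10775}{4} \cdot \frac{1}{24267} + - \frac{190}{-67} \left(- \frac{1}{10856}\right)} = \frac{1}{\frac{10775}{97068} + \left(-190\right) \left(- \frac{1}{67}\right) \left(- \frac{1}{10856}\right)} = \frac{1}{\frac{10775}{97068} + \frac{190}{67} \left(- \frac{1}{10856}\right)} = \frac{1}{\frac{10775}{97068} - \frac{95}{363676}} = \frac{1}{\frac{244336715}{2206331373}} = \frac{2206331373}{244336715}$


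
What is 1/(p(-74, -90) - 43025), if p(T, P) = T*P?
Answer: -1/36365 ≈ -2.7499e-5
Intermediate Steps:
p(T, P) = P*T
1/(p(-74, -90) - 43025) = 1/(-90*(-74) - 43025) = 1/(6660 - 43025) = 1/(-36365) = -1/36365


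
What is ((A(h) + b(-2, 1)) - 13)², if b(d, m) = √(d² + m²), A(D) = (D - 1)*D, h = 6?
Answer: (17 + √5)² ≈ 370.03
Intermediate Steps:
A(D) = D*(-1 + D) (A(D) = (-1 + D)*D = D*(-1 + D))
((A(h) + b(-2, 1)) - 13)² = ((6*(-1 + 6) + √((-2)² + 1²)) - 13)² = ((6*5 + √(4 + 1)) - 13)² = ((30 + √5) - 13)² = (17 + √5)²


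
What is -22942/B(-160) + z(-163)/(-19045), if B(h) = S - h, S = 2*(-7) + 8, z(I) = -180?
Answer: -43690267/293293 ≈ -148.96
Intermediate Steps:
S = -6 (S = -14 + 8 = -6)
B(h) = -6 - h
-22942/B(-160) + z(-163)/(-19045) = -22942/(-6 - 1*(-160)) - 180/(-19045) = -22942/(-6 + 160) - 180*(-1/19045) = -22942/154 + 36/3809 = -22942*1/154 + 36/3809 = -11471/77 + 36/3809 = -43690267/293293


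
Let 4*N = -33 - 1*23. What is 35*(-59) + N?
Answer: -2079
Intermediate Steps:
N = -14 (N = (-33 - 1*23)/4 = (-33 - 23)/4 = (¼)*(-56) = -14)
35*(-59) + N = 35*(-59) - 14 = -2065 - 14 = -2079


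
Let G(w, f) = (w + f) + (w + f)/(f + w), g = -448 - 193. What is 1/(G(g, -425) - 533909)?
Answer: -1/534974 ≈ -1.8692e-6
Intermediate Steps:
g = -641
G(w, f) = 1 + f + w (G(w, f) = (f + w) + (f + w)/(f + w) = (f + w) + 1 = 1 + f + w)
1/(G(g, -425) - 533909) = 1/((1 - 425 - 641) - 533909) = 1/(-1065 - 533909) = 1/(-534974) = -1/534974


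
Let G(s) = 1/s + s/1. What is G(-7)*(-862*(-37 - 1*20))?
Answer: -2456700/7 ≈ -3.5096e+5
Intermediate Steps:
G(s) = s + 1/s (G(s) = 1/s + s*1 = 1/s + s = s + 1/s)
G(-7)*(-862*(-37 - 1*20)) = (-7 + 1/(-7))*(-862*(-37 - 1*20)) = (-7 - ⅐)*(-862*(-37 - 20)) = -(-43100)*(-57)/7 = -50/7*49134 = -2456700/7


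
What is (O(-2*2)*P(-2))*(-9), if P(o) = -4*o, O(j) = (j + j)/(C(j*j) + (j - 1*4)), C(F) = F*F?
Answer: 72/31 ≈ 2.3226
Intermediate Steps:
C(F) = F**2
O(j) = 2*j/(-4 + j + j**4) (O(j) = (j + j)/((j*j)**2 + (j - 1*4)) = (2*j)/((j**2)**2 + (j - 4)) = (2*j)/(j**4 + (-4 + j)) = (2*j)/(-4 + j + j**4) = 2*j/(-4 + j + j**4))
(O(-2*2)*P(-2))*(-9) = ((2*(-2*2)/(-4 - 2*2 + (-2*2)**4))*(-4*(-2)))*(-9) = ((2*(-4)/(-4 - 4 + (-4)**4))*8)*(-9) = ((2*(-4)/(-4 - 4 + 256))*8)*(-9) = ((2*(-4)/248)*8)*(-9) = ((2*(-4)*(1/248))*8)*(-9) = -1/31*8*(-9) = -8/31*(-9) = 72/31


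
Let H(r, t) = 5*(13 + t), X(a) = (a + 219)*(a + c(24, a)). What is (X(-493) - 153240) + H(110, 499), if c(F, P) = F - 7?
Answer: -20256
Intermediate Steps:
c(F, P) = -7 + F
X(a) = (17 + a)*(219 + a) (X(a) = (a + 219)*(a + (-7 + 24)) = (219 + a)*(a + 17) = (219 + a)*(17 + a) = (17 + a)*(219 + a))
H(r, t) = 65 + 5*t
(X(-493) - 153240) + H(110, 499) = ((3723 + (-493)² + 236*(-493)) - 153240) + (65 + 5*499) = ((3723 + 243049 - 116348) - 153240) + (65 + 2495) = (130424 - 153240) + 2560 = -22816 + 2560 = -20256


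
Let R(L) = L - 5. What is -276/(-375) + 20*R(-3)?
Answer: -19908/125 ≈ -159.26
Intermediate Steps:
R(L) = -5 + L
-276/(-375) + 20*R(-3) = -276/(-375) + 20*(-5 - 3) = -276*(-1/375) + 20*(-8) = 92/125 - 160 = -19908/125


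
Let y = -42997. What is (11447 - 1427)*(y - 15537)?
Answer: -586510680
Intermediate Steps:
(11447 - 1427)*(y - 15537) = (11447 - 1427)*(-42997 - 15537) = 10020*(-58534) = -586510680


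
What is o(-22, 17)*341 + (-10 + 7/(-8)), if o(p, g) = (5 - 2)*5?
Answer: 40833/8 ≈ 5104.1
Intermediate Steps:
o(p, g) = 15 (o(p, g) = 3*5 = 15)
o(-22, 17)*341 + (-10 + 7/(-8)) = 15*341 + (-10 + 7/(-8)) = 5115 + (-10 - ⅛*7) = 5115 + (-10 - 7/8) = 5115 - 87/8 = 40833/8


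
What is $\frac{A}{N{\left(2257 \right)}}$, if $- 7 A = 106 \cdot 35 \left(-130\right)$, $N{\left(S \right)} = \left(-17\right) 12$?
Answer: $- \frac{17225}{51} \approx -337.75$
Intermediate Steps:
$N{\left(S \right)} = -204$
$A = 68900$ ($A = - \frac{106 \cdot 35 \left(-130\right)}{7} = - \frac{3710 \left(-130\right)}{7} = \left(- \frac{1}{7}\right) \left(-482300\right) = 68900$)
$\frac{A}{N{\left(2257 \right)}} = \frac{68900}{-204} = 68900 \left(- \frac{1}{204}\right) = - \frac{17225}{51}$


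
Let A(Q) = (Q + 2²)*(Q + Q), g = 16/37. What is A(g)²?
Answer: 27541504/1874161 ≈ 14.695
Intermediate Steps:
g = 16/37 (g = 16*(1/37) = 16/37 ≈ 0.43243)
A(Q) = 2*Q*(4 + Q) (A(Q) = (Q + 4)*(2*Q) = (4 + Q)*(2*Q) = 2*Q*(4 + Q))
A(g)² = (2*(16/37)*(4 + 16/37))² = (2*(16/37)*(164/37))² = (5248/1369)² = 27541504/1874161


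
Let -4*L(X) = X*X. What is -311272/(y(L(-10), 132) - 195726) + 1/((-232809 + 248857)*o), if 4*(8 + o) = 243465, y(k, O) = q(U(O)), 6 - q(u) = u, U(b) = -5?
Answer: 23384984140079/14703513865780 ≈ 1.5904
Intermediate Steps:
q(u) = 6 - u
L(X) = -X**2/4 (L(X) = -X*X/4 = -X**2/4)
y(k, O) = 11 (y(k, O) = 6 - 1*(-5) = 6 + 5 = 11)
o = 243433/4 (o = -8 + (1/4)*243465 = -8 + 243465/4 = 243433/4 ≈ 60858.)
-311272/(y(L(-10), 132) - 195726) + 1/((-232809 + 248857)*o) = -311272/(11 - 195726) + 1/((-232809 + 248857)*(243433/4)) = -311272/(-195715) + (4/243433)/16048 = -311272*(-1/195715) + (1/16048)*(4/243433) = 23944/15055 + 1/976653196 = 23384984140079/14703513865780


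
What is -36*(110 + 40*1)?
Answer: -5400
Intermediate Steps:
-36*(110 + 40*1) = -36*(110 + 40) = -36*150 = -5400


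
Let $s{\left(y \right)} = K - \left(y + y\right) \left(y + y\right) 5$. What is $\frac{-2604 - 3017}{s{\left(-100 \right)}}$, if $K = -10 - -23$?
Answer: $\frac{5621}{199987} \approx 0.028107$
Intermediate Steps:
$K = 13$ ($K = -10 + 23 = 13$)
$s{\left(y \right)} = 13 - 20 y^{2}$ ($s{\left(y \right)} = 13 - \left(y + y\right) \left(y + y\right) 5 = 13 - 2 y 2 y 5 = 13 - 4 y^{2} \cdot 5 = 13 - 20 y^{2}$)
$\frac{-2604 - 3017}{s{\left(-100 \right)}} = \frac{-2604 - 3017}{13 - 20 \left(-100\right)^{2}} = \frac{-2604 - 3017}{13 - 200000} = - \frac{5621}{13 - 200000} = - \frac{5621}{-199987} = \left(-5621\right) \left(- \frac{1}{199987}\right) = \frac{5621}{199987}$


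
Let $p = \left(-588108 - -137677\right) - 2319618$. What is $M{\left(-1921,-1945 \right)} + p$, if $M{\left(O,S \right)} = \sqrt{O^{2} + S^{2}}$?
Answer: $-2770049 + \sqrt{7473266} \approx -2.7673 \cdot 10^{6}$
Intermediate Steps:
$p = -2770049$ ($p = \left(-588108 + 137677\right) - 2319618 = -450431 - 2319618 = -2770049$)
$M{\left(-1921,-1945 \right)} + p = \sqrt{\left(-1921\right)^{2} + \left(-1945\right)^{2}} - 2770049 = \sqrt{3690241 + 3783025} - 2770049 = \sqrt{7473266} - 2770049 = -2770049 + \sqrt{7473266}$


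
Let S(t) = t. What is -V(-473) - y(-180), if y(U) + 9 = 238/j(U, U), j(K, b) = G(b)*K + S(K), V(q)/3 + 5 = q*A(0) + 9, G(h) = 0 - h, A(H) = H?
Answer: -48751/16290 ≈ -2.9927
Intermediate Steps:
G(h) = -h
V(q) = 12 (V(q) = -15 + 3*(q*0 + 9) = -15 + 3*(0 + 9) = -15 + 3*9 = -15 + 27 = 12)
j(K, b) = K - K*b (j(K, b) = (-b)*K + K = -K*b + K = K - K*b)
y(U) = -9 + 238/(U*(1 - U)) (y(U) = -9 + 238/((U*(1 - U))) = -9 + 238*(1/(U*(1 - U))) = -9 + 238/(U*(1 - U)))
-V(-473) - y(-180) = -1*12 - (238 - 9*(-180) + 9*(-180)**2)/((-180)*(1 - 1*(-180))) = -12 - (-1)*(238 + 1620 + 9*32400)/(180*(1 + 180)) = -12 - (-1)*(238 + 1620 + 291600)/(180*181) = -12 - (-1)*293458/(180*181) = -12 - 1*(-146729/16290) = -12 + 146729/16290 = -48751/16290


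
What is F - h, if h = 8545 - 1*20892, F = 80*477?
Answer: 50507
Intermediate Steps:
F = 38160
h = -12347 (h = 8545 - 20892 = -12347)
F - h = 38160 - 1*(-12347) = 38160 + 12347 = 50507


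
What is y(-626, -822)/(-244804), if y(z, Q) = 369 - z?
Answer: -995/244804 ≈ -0.0040645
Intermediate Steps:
y(-626, -822)/(-244804) = (369 - 1*(-626))/(-244804) = (369 + 626)*(-1/244804) = 995*(-1/244804) = -995/244804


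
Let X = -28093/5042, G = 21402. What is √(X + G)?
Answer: √543934948222/5042 ≈ 146.28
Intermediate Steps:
X = -28093/5042 (X = -28093*1/5042 = -28093/5042 ≈ -5.5718)
√(X + G) = √(-28093/5042 + 21402) = √(107880791/5042) = √543934948222/5042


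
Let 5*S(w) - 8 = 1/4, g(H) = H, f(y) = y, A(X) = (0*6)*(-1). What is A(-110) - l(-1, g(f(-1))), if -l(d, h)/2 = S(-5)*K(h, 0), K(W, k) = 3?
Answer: 99/10 ≈ 9.9000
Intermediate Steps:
A(X) = 0 (A(X) = 0*(-1) = 0)
S(w) = 33/20 (S(w) = 8/5 + (⅕)/4 = 8/5 + (⅕)*(¼) = 8/5 + 1/20 = 33/20)
l(d, h) = -99/10 (l(d, h) = -33*3/10 = -2*99/20 = -99/10)
A(-110) - l(-1, g(f(-1))) = 0 - 1*(-99/10) = 0 + 99/10 = 99/10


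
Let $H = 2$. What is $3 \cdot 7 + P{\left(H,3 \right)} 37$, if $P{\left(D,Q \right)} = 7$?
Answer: $280$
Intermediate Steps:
$3 \cdot 7 + P{\left(H,3 \right)} 37 = 3 \cdot 7 + 7 \cdot 37 = 21 + 259 = 280$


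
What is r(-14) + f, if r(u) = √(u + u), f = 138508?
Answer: 138508 + 2*I*√7 ≈ 1.3851e+5 + 5.2915*I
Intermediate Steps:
r(u) = √2*√u (r(u) = √(2*u) = √2*√u)
r(-14) + f = √2*√(-14) + 138508 = √2*(I*√14) + 138508 = 2*I*√7 + 138508 = 138508 + 2*I*√7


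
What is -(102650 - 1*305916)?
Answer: 203266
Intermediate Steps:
-(102650 - 1*305916) = -(102650 - 305916) = -1*(-203266) = 203266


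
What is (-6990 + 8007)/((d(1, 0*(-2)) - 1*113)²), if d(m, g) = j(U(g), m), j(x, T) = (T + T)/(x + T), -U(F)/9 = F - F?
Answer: 113/1369 ≈ 0.082542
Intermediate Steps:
U(F) = 0 (U(F) = -9*(F - F) = -9*0 = 0)
j(x, T) = 2*T/(T + x) (j(x, T) = (2*T)/(T + x) = 2*T/(T + x))
d(m, g) = 2 (d(m, g) = 2*m/(m + 0) = 2*m/m = 2)
(-6990 + 8007)/((d(1, 0*(-2)) - 1*113)²) = (-6990 + 8007)/((2 - 1*113)²) = 1017/((2 - 113)²) = 1017/((-111)²) = 1017/12321 = 1017*(1/12321) = 113/1369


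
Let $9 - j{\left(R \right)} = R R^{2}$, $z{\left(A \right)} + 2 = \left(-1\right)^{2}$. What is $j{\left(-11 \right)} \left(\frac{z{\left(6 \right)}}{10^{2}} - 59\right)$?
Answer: $- \frac{395367}{5} \approx -79073.0$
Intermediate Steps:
$z{\left(A \right)} = -1$ ($z{\left(A \right)} = -2 + \left(-1\right)^{2} = -2 + 1 = -1$)
$j{\left(R \right)} = 9 - R^{3}$ ($j{\left(R \right)} = 9 - R R^{2} = 9 - R^{3}$)
$j{\left(-11 \right)} \left(\frac{z{\left(6 \right)}}{10^{2}} - 59\right) = \left(9 - \left(-11\right)^{3}\right) \left(- \frac{1}{10^{2}} - 59\right) = \left(9 - -1331\right) \left(- \frac{1}{100} - 59\right) = \left(9 + 1331\right) \left(\left(-1\right) \frac{1}{100} - 59\right) = 1340 \left(- \frac{1}{100} - 59\right) = 1340 \left(- \frac{5901}{100}\right) = - \frac{395367}{5}$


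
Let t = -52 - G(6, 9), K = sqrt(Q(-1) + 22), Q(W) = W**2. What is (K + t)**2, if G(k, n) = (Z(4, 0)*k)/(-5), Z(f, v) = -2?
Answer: 74559/25 - 544*sqrt(23)/5 ≈ 2460.6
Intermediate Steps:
G(k, n) = 2*k/5 (G(k, n) = -2*k/(-5) = -2*k*(-1/5) = 2*k/5)
K = sqrt(23) (K = sqrt((-1)**2 + 22) = sqrt(1 + 22) = sqrt(23) ≈ 4.7958)
t = -272/5 (t = -52 - 2*6/5 = -52 - 1*12/5 = -52 - 12/5 = -272/5 ≈ -54.400)
(K + t)**2 = (sqrt(23) - 272/5)**2 = (-272/5 + sqrt(23))**2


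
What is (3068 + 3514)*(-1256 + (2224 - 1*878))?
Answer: 592380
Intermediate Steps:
(3068 + 3514)*(-1256 + (2224 - 1*878)) = 6582*(-1256 + (2224 - 878)) = 6582*(-1256 + 1346) = 6582*90 = 592380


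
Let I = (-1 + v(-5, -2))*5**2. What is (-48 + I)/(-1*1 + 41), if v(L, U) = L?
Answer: -99/20 ≈ -4.9500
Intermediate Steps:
I = -150 (I = (-1 - 5)*5**2 = -6*25 = -150)
(-48 + I)/(-1*1 + 41) = (-48 - 150)/(-1*1 + 41) = -198/(-1 + 41) = -198/40 = -198*1/40 = -99/20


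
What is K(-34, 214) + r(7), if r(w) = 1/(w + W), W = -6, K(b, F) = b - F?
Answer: -247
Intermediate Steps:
r(w) = 1/(-6 + w) (r(w) = 1/(w - 6) = 1/(-6 + w))
K(-34, 214) + r(7) = (-34 - 1*214) + 1/(-6 + 7) = (-34 - 214) + 1/1 = -248 + 1 = -247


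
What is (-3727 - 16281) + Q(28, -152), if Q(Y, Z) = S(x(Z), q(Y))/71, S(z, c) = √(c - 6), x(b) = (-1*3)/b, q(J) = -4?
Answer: -20008 + I*√10/71 ≈ -20008.0 + 0.044539*I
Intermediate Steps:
x(b) = -3/b
S(z, c) = √(-6 + c)
Q(Y, Z) = I*√10/71 (Q(Y, Z) = √(-6 - 4)/71 = √(-10)*(1/71) = (I*√10)*(1/71) = I*√10/71)
(-3727 - 16281) + Q(28, -152) = (-3727 - 16281) + I*√10/71 = -20008 + I*√10/71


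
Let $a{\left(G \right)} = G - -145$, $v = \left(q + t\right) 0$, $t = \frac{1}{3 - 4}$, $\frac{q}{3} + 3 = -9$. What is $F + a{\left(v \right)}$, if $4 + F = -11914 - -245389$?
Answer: $233616$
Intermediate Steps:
$q = -36$ ($q = -9 + 3 \left(-9\right) = -9 - 27 = -36$)
$t = -1$ ($t = \frac{1}{-1} = -1$)
$v = 0$ ($v = \left(-36 - 1\right) 0 = \left(-37\right) 0 = 0$)
$a{\left(G \right)} = 145 + G$ ($a{\left(G \right)} = G + 145 = 145 + G$)
$F = 233471$ ($F = -4 - -233475 = -4 + \left(-11914 + 245389\right) = -4 + 233475 = 233471$)
$F + a{\left(v \right)} = 233471 + \left(145 + 0\right) = 233471 + 145 = 233616$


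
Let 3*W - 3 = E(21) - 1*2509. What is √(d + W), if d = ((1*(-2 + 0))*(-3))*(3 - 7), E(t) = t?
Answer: I*√7671/3 ≈ 29.195*I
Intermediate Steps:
W = -2485/3 (W = 1 + (21 - 1*2509)/3 = 1 + (21 - 2509)/3 = 1 + (⅓)*(-2488) = 1 - 2488/3 = -2485/3 ≈ -828.33)
d = -24 (d = ((1*(-2))*(-3))*(-4) = -2*(-3)*(-4) = 6*(-4) = -24)
√(d + W) = √(-24 - 2485/3) = √(-2557/3) = I*√7671/3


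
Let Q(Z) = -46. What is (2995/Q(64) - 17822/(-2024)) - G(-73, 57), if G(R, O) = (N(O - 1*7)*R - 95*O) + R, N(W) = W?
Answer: 9190677/1012 ≈ 9081.7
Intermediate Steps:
G(R, O) = R - 95*O + R*(-7 + O) (G(R, O) = ((O - 1*7)*R - 95*O) + R = ((O - 7)*R - 95*O) + R = ((-7 + O)*R - 95*O) + R = (R*(-7 + O) - 95*O) + R = (-95*O + R*(-7 + O)) + R = R - 95*O + R*(-7 + O))
(2995/Q(64) - 17822/(-2024)) - G(-73, 57) = (2995/(-46) - 17822/(-2024)) - (-73 - 95*57 - 73*(-7 + 57)) = (2995*(-1/46) - 17822*(-1/2024)) - (-73 - 5415 - 73*50) = (-2995/46 + 8911/1012) - (-73 - 5415 - 3650) = -56979/1012 - 1*(-9138) = -56979/1012 + 9138 = 9190677/1012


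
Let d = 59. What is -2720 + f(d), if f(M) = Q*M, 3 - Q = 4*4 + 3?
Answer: -3664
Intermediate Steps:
Q = -16 (Q = 3 - (4*4 + 3) = 3 - (16 + 3) = 3 - 1*19 = 3 - 19 = -16)
f(M) = -16*M
-2720 + f(d) = -2720 - 16*59 = -2720 - 944 = -3664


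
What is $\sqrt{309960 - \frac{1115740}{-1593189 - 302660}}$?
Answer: $\frac{2 \sqrt{278518452271410305}}{1895849} \approx 556.74$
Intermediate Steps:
$\sqrt{309960 - \frac{1115740}{-1593189 - 302660}} = \sqrt{309960 - \frac{1115740}{-1895849}} = \sqrt{309960 - - \frac{1115740}{1895849}} = \sqrt{309960 + \frac{1115740}{1895849}} = \sqrt{\frac{587638471780}{1895849}} = \frac{2 \sqrt{278518452271410305}}{1895849}$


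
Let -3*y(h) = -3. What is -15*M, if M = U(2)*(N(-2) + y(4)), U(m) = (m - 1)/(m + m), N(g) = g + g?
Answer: 45/4 ≈ 11.250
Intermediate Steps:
N(g) = 2*g
U(m) = (-1 + m)/(2*m) (U(m) = (-1 + m)/((2*m)) = (-1 + m)*(1/(2*m)) = (-1 + m)/(2*m))
y(h) = 1 (y(h) = -⅓*(-3) = 1)
M = -¾ (M = ((½)*(-1 + 2)/2)*(2*(-2) + 1) = ((½)*(½)*1)*(-4 + 1) = (¼)*(-3) = -¾ ≈ -0.75000)
-15*M = -15*(-¾) = 45/4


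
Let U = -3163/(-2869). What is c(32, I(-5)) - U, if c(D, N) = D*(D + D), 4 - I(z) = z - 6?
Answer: 5872549/2869 ≈ 2046.9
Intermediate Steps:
I(z) = 10 - z (I(z) = 4 - (z - 6) = 4 - (-6 + z) = 4 + (6 - z) = 10 - z)
c(D, N) = 2*D² (c(D, N) = D*(2*D) = 2*D²)
U = 3163/2869 (U = -3163*(-1/2869) = 3163/2869 ≈ 1.1025)
c(32, I(-5)) - U = 2*32² - 1*3163/2869 = 2*1024 - 3163/2869 = 2048 - 3163/2869 = 5872549/2869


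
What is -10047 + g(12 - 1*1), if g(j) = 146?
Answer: -9901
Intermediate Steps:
-10047 + g(12 - 1*1) = -10047 + 146 = -9901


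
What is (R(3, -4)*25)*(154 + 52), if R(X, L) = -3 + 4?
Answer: 5150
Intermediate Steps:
R(X, L) = 1
(R(3, -4)*25)*(154 + 52) = (1*25)*(154 + 52) = 25*206 = 5150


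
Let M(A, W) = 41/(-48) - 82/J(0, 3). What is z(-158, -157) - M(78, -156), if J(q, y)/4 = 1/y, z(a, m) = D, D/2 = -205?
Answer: -16687/48 ≈ -347.65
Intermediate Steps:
D = -410 (D = 2*(-205) = -410)
z(a, m) = -410
J(q, y) = 4/y
M(A, W) = -2993/48 (M(A, W) = 41/(-48) - 82/(4/3) = 41*(-1/48) - 82/(4*(⅓)) = -41/48 - 82/4/3 = -41/48 - 82*¾ = -41/48 - 123/2 = -2993/48)
z(-158, -157) - M(78, -156) = -410 - 1*(-2993/48) = -410 + 2993/48 = -16687/48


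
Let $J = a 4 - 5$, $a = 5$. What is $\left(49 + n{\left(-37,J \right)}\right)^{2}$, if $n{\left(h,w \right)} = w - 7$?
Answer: $3249$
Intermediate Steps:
$J = 15$ ($J = 5 \cdot 4 - 5 = 20 - 5 = 15$)
$n{\left(h,w \right)} = -7 + w$
$\left(49 + n{\left(-37,J \right)}\right)^{2} = \left(49 + \left(-7 + 15\right)\right)^{2} = \left(49 + 8\right)^{2} = 57^{2} = 3249$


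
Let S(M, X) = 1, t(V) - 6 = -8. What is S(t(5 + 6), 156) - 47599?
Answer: -47598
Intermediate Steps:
t(V) = -2 (t(V) = 6 - 8 = -2)
S(t(5 + 6), 156) - 47599 = 1 - 47599 = -47598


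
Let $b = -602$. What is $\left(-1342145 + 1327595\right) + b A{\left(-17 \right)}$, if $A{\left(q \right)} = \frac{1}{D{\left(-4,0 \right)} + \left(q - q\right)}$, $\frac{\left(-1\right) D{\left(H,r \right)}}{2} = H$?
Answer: $- \frac{58501}{4} \approx -14625.0$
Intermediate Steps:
$D{\left(H,r \right)} = - 2 H$
$A{\left(q \right)} = \frac{1}{8}$ ($A{\left(q \right)} = \frac{1}{\left(-2\right) \left(-4\right) + \left(q - q\right)} = \frac{1}{8 + 0} = \frac{1}{8}$)
$\left(-1342145 + 1327595\right) + b A{\left(-17 \right)} = \left(-1342145 + 1327595\right) - \frac{301}{4} = -14550 - \frac{301}{4} = - \frac{58501}{4}$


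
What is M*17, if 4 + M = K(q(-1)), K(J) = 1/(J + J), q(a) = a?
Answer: -153/2 ≈ -76.500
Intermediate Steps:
K(J) = 1/(2*J)
M = -9/2 (M = -4 + (1/2)/(-1) = -4 + (1/2)*(-1) = -4 - 1/2 = -9/2 ≈ -4.5000)
M*17 = -9/2*17 = -153/2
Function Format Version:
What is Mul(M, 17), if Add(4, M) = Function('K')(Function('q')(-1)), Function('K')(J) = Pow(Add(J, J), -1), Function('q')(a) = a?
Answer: Rational(-153, 2) ≈ -76.500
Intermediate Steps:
Function('K')(J) = Mul(Rational(1, 2), Pow(J, -1)) (Function('K')(J) = Pow(Mul(2, J), -1) = Mul(Rational(1, 2), Pow(J, -1)))
M = Rational(-9, 2) (M = Add(-4, Mul(Rational(1, 2), Pow(-1, -1))) = Add(-4, Mul(Rational(1, 2), -1)) = Add(-4, Rational(-1, 2)) = Rational(-9, 2) ≈ -4.5000)
Mul(M, 17) = Mul(Rational(-9, 2), 17) = Rational(-153, 2)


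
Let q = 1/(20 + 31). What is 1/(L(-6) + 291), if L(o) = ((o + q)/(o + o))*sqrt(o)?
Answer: 18165384/5286219769 - 31110*I*sqrt(6)/5286219769 ≈ 0.0034364 - 1.4416e-5*I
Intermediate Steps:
q = 1/51 ≈ 0.019608
L(o) = (1/51 + o)/(2*sqrt(o)) (L(o) = ((o + 1/51)/(o + o))*sqrt(o) = ((1/51 + o)/((2*o)))*sqrt(o) = ((1/51 + o)*(1/(2*o)))*sqrt(o) = ((1/51 + o)/(2*o))*sqrt(o) = (1/51 + o)/(2*sqrt(o)))
1/(L(-6) + 291) = 1/((1 + 51*(-6))/(102*sqrt(-6)) + 291) = 1/((-I*sqrt(6)/6)*(1 - 306)/102 + 291) = 1/((1/102)*(-I*sqrt(6)/6)*(-305) + 291) = 1/(305*I*sqrt(6)/612 + 291) = 1/(291 + 305*I*sqrt(6)/612)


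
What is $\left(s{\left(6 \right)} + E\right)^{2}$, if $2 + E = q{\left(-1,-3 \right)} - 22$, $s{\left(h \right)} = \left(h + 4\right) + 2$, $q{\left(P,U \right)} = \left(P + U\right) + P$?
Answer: $289$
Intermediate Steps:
$q{\left(P,U \right)} = U + 2 P$
$s{\left(h \right)} = 6 + h$ ($s{\left(h \right)} = \left(4 + h\right) + 2 = 6 + h$)
$E = -29$ ($E = -2 + \left(\left(-3 + 2 \left(-1\right)\right) - 22\right) = -2 - 27 = -29$)
$\left(s{\left(6 \right)} + E\right)^{2} = \left(\left(6 + 6\right) - 29\right)^{2} = \left(12 - 29\right)^{2} = \left(-17\right)^{2} = 289$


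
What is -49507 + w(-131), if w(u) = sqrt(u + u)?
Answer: -49507 + I*sqrt(262) ≈ -49507.0 + 16.186*I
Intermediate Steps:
w(u) = sqrt(2)*sqrt(u) (w(u) = sqrt(2*u) = sqrt(2)*sqrt(u))
-49507 + w(-131) = -49507 + sqrt(2)*sqrt(-131) = -49507 + sqrt(2)*(I*sqrt(131)) = -49507 + I*sqrt(262)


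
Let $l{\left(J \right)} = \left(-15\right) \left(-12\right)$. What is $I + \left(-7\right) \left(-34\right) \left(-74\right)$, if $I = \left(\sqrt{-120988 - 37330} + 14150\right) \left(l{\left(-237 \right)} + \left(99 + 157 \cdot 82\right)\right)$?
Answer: $186097338 + 13153 i \sqrt{158318} \approx 1.861 \cdot 10^{8} + 5.2335 \cdot 10^{6} i$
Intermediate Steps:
$l{\left(J \right)} = 180$
$I = 186114950 + 13153 i \sqrt{158318}$ ($I = \left(\sqrt{-120988 - 37330} + 14150\right) \left(180 + \left(99 + 157 \cdot 82\right)\right) = \left(\sqrt{-158318} + 14150\right) \left(180 + \left(99 + 12874\right)\right) = \left(i \sqrt{158318} + 14150\right) \left(180 + 12973\right) = \left(14150 + i \sqrt{158318}\right) 13153 = 186114950 + 13153 i \sqrt{158318} \approx 1.8612 \cdot 10^{8} + 5.2335 \cdot 10^{6} i$)
$I + \left(-7\right) \left(-34\right) \left(-74\right) = \left(186114950 + 13153 i \sqrt{158318}\right) + \left(-7\right) \left(-34\right) \left(-74\right) = \left(186114950 + 13153 i \sqrt{158318}\right) + 238 \left(-74\right) = \left(186114950 + 13153 i \sqrt{158318}\right) - 17612 = 186097338 + 13153 i \sqrt{158318}$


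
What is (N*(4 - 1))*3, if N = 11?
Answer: 99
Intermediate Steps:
(N*(4 - 1))*3 = (11*(4 - 1))*3 = (11*3)*3 = 33*3 = 99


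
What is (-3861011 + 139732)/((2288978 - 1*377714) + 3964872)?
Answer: -3721279/5876136 ≈ -0.63329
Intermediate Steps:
(-3861011 + 139732)/((2288978 - 1*377714) + 3964872) = -3721279/((2288978 - 377714) + 3964872) = -3721279/(1911264 + 3964872) = -3721279/5876136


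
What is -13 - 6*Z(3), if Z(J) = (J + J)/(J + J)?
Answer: -19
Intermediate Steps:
Z(J) = 1 (Z(J) = (2*J)/((2*J)) = (2*J)*(1/(2*J)) = 1)
-13 - 6*Z(3) = -13 - 6*1 = -13 - 6 = -19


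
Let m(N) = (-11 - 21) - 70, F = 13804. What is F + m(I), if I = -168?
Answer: 13702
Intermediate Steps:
m(N) = -102 (m(N) = -32 - 70 = -102)
F + m(I) = 13804 - 102 = 13702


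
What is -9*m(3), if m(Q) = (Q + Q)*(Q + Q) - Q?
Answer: -297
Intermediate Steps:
m(Q) = -Q + 4*Q**2 (m(Q) = (2*Q)*(2*Q) - Q = 4*Q**2 - Q = -Q + 4*Q**2)
-9*m(3) = -27*(-1 + 4*3) = -27*(-1 + 12) = -27*11 = -9*33 = -297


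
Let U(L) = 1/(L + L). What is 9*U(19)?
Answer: 9/38 ≈ 0.23684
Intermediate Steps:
U(L) = 1/(2*L)
9*U(19) = 9*((½)/19) = 9*((½)*(1/19)) = 9*(1/38) = 9/38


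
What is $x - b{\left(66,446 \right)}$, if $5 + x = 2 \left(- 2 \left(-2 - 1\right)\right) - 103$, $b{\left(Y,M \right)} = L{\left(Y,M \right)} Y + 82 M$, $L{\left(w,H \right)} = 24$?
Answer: $-38252$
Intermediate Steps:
$b{\left(Y,M \right)} = 24 Y + 82 M$
$x = -96$ ($x = -5 - \left(103 - 2 \left(- 2 \left(-2 - 1\right)\right)\right) = -5 - \left(103 - 2 \left(\left(-2\right) \left(-3\right)\right)\right) = -5 + \left(2 \cdot 6 - 103\right) = -5 + \left(12 - 103\right) = -5 - 91 = -96$)
$x - b{\left(66,446 \right)} = -96 - \left(24 \cdot 66 + 82 \cdot 446\right) = -96 - \left(1584 + 36572\right) = -96 - 38156 = -38252$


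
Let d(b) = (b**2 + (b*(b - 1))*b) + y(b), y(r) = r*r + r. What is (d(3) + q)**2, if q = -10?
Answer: 841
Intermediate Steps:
y(r) = r + r**2 (y(r) = r**2 + r = r + r**2)
d(b) = b**2 + b*(1 + b) + b**2*(-1 + b) (d(b) = (b**2 + (b*(b - 1))*b) + b*(1 + b) = (b**2 + (b*(-1 + b))*b) + b*(1 + b) = (b**2 + b**2*(-1 + b)) + b*(1 + b) = b**2 + b*(1 + b) + b**2*(-1 + b))
(d(3) + q)**2 = (3*(1 + 3 + 3**2) - 10)**2 = (3*(1 + 3 + 9) - 10)**2 = (3*13 - 10)**2 = (39 - 10)**2 = 29**2 = 841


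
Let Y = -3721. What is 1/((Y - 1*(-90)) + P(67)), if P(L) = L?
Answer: -1/3564 ≈ -0.00028058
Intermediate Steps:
1/((Y - 1*(-90)) + P(67)) = 1/((-3721 - 1*(-90)) + 67) = 1/((-3721 + 90) + 67) = 1/(-3631 + 67) = 1/(-3564) = -1/3564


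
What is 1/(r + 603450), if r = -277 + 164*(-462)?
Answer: 1/527405 ≈ 1.8961e-6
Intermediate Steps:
r = -76045 (r = -277 - 75768 = -76045)
1/(r + 603450) = 1/(-76045 + 603450) = 1/527405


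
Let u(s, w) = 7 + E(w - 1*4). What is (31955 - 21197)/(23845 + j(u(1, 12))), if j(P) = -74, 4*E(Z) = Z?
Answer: 978/2161 ≈ 0.45257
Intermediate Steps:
E(Z) = Z/4
u(s, w) = 6 + w/4 (u(s, w) = 7 + (w - 1*4)/4 = 7 + (w - 4)/4 = 7 + (-4 + w)/4 = 7 + (-1 + w/4) = 6 + w/4)
(31955 - 21197)/(23845 + j(u(1, 12))) = (31955 - 21197)/(23845 - 74) = 10758/23771 = 10758*(1/23771) = 978/2161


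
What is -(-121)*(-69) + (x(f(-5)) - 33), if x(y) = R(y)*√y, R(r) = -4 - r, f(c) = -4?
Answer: -8382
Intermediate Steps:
x(y) = √y*(-4 - y) (x(y) = (-4 - y)*√y = √y*(-4 - y))
-(-121)*(-69) + (x(f(-5)) - 33) = -(-121)*(-69) + (√(-4)*(-4 - 1*(-4)) - 33) = -121*69 + ((2*I)*(-4 + 4) - 33) = -8349 + ((2*I)*0 - 33) = -8349 + (0 - 33) = -8349 - 33 = -8382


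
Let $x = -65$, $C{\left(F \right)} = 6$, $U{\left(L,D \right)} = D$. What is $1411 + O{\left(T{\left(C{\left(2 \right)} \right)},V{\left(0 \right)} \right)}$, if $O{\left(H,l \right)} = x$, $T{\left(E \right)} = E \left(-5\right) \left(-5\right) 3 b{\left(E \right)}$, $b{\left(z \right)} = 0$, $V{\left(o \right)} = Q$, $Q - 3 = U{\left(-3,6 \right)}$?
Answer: $1346$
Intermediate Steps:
$Q = 9$ ($Q = 3 + 6 = 9$)
$V{\left(o \right)} = 9$
$T{\left(E \right)} = 0$ ($T{\left(E \right)} = E \left(-5\right) \left(-5\right) 3 \cdot 0 = - 5 E \left(-5\right) 3 \cdot 0 = 25 E 3 \cdot 0 = 75 E 0 = 0$)
$O{\left(H,l \right)} = -65$
$1411 + O{\left(T{\left(C{\left(2 \right)} \right)},V{\left(0 \right)} \right)} = 1411 - 65 = 1346$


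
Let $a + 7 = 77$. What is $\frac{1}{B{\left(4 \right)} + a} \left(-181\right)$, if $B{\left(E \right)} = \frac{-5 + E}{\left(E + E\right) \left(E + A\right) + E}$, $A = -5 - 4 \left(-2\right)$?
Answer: $- \frac{10860}{4199} \approx -2.5863$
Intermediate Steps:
$A = 3$ ($A = -5 - -8 = -5 + 8 = 3$)
$a = 70$ ($a = -7 + 77 = 70$)
$B{\left(E \right)} = \frac{-5 + E}{E + 2 E \left(3 + E\right)}$ ($B{\left(E \right)} = \frac{-5 + E}{\left(E + E\right) \left(E + 3\right) + E} = \frac{-5 + E}{2 E \left(3 + E\right) + E} = \frac{-5 + E}{E + 2 E \left(3 + E\right)}$)
$\frac{1}{B{\left(4 \right)} + a} \left(-181\right) = \frac{1}{\frac{-5 + 4}{4 \left(7 + 2 \cdot 4\right)} + 70} \left(-181\right) = \frac{1}{\frac{1}{4} \frac{1}{7 + 8} \left(-1\right) + 70} \left(-181\right) = \frac{1}{\frac{1}{4} \cdot \frac{1}{15} \left(-1\right) + 70} \left(-181\right) = \frac{1}{- \frac{1}{60} + 70} \left(-181\right) = \frac{1}{\frac{4199}{60}} \left(-181\right) = \frac{60}{4199} \left(-181\right) = - \frac{10860}{4199}$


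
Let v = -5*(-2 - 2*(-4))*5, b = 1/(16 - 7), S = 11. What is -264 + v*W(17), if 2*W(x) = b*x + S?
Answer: -3692/3 ≈ -1230.7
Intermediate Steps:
b = ⅑ (b = 1/9 = ⅑ ≈ 0.11111)
v = -150 (v = -5*(-2 + 8)*5 = -5*6*5 = -30*5 = -150)
W(x) = 11/2 + x/18 (W(x) = (x/9 + 11)/2 = (11 + x/9)/2 = 11/2 + x/18)
-264 + v*W(17) = -264 - 150*(11/2 + (1/18)*17) = -264 - 150*(11/2 + 17/18) = -264 - 150*58/9 = -264 - 2900/3 = -3692/3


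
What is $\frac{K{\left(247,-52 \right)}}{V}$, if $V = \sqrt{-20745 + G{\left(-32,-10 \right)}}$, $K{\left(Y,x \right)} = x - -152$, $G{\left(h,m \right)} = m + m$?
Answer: $- \frac{20 i \sqrt{20765}}{4153} \approx - 0.69396 i$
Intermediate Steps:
$G{\left(h,m \right)} = 2 m$
$K{\left(Y,x \right)} = 152 + x$ ($K{\left(Y,x \right)} = x + 152 = 152 + x$)
$V = i \sqrt{20765}$ ($V = \sqrt{-20745 + 2 \left(-10\right)} = \sqrt{-20745 - 20} = \sqrt{-20765} = i \sqrt{20765} \approx 144.1 i$)
$\frac{K{\left(247,-52 \right)}}{V} = \frac{152 - 52}{i \sqrt{20765}} = 100 \left(- \frac{i \sqrt{20765}}{20765}\right) = - \frac{20 i \sqrt{20765}}{4153}$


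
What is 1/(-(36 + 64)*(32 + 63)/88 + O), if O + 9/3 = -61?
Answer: -22/3783 ≈ -0.0058155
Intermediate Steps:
O = -64 (O = -3 - 61 = -64)
1/(-(36 + 64)*(32 + 63)/88 + O) = 1/(-(36 + 64)*(32 + 63)/88 - 64) = 1/(-100*95/88 - 64) = 1/(-9500/88 - 64) = 1/(-1*2375/22 - 64) = 1/(-2375/22 - 64) = 1/(-3783/22) = -22/3783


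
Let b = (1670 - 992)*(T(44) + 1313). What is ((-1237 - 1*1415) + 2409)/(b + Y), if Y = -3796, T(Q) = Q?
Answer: -243/916250 ≈ -0.00026521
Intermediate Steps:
b = 920046 (b = (1670 - 992)*(44 + 1313) = 678*1357 = 920046)
((-1237 - 1*1415) + 2409)/(b + Y) = ((-1237 - 1*1415) + 2409)/(920046 - 3796) = ((-1237 - 1415) + 2409)/916250 = (-2652 + 2409)*(1/916250) = -243*1/916250 = -243/916250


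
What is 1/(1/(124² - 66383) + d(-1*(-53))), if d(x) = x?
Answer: 51007/2703370 ≈ 0.018868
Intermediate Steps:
1/(1/(124² - 66383) + d(-1*(-53))) = 1/(1/(124² - 66383) - 1*(-53)) = 1/(1/(15376 - 66383) + 53) = 1/(1/(-51007) + 53) = 1/(-1/51007 + 53) = 1/(2703370/51007) = 51007/2703370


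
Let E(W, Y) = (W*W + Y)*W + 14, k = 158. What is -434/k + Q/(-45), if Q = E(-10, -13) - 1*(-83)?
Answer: 51302/3555 ≈ 14.431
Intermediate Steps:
E(W, Y) = 14 + W*(Y + W²) (E(W, Y) = (W² + Y)*W + 14 = (Y + W²)*W + 14 = W*(Y + W²) + 14 = 14 + W*(Y + W²))
Q = -773 (Q = (14 + (-10)³ - 10*(-13)) - 1*(-83) = (14 - 1000 + 130) + 83 = -856 + 83 = -773)
-434/k + Q/(-45) = -434/158 - 773/(-45) = -434*1/158 - 773*(-1/45) = -217/79 + 773/45 = 51302/3555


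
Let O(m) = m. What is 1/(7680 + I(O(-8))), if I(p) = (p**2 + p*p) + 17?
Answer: 1/7825 ≈ 0.00012780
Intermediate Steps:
I(p) = 17 + 2*p**2 (I(p) = (p**2 + p**2) + 17 = 2*p**2 + 17 = 17 + 2*p**2)
1/(7680 + I(O(-8))) = 1/(7680 + (17 + 2*(-8)**2)) = 1/(7680 + (17 + 2*64)) = 1/(7680 + (17 + 128)) = 1/(7680 + 145) = 1/7825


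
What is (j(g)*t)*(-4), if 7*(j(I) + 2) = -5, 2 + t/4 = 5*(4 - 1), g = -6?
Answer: 3952/7 ≈ 564.57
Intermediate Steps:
t = 52 (t = -8 + 4*(5*(4 - 1)) = -8 + 4*(5*3) = -8 + 4*15 = -8 + 60 = 52)
j(I) = -19/7 (j(I) = -2 + (⅐)*(-5) = -2 - 5/7 = -19/7)
(j(g)*t)*(-4) = -19/7*52*(-4) = -988/7*(-4) = 3952/7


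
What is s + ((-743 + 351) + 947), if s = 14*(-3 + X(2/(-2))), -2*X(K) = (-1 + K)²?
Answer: 485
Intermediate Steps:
X(K) = -(-1 + K)²/2
s = -70 (s = 14*(-3 - (-1 + 2/(-2))²/2) = 14*(-3 - (-1 + 2*(-½))²/2) = 14*(-3 - (-1 - 1)²/2) = 14*(-3 - ½*(-2)²) = 14*(-3 - ½*4) = 14*(-3 - 2) = 14*(-5) = -70)
s + ((-743 + 351) + 947) = -70 + ((-743 + 351) + 947) = -70 + (-392 + 947) = -70 + 555 = 485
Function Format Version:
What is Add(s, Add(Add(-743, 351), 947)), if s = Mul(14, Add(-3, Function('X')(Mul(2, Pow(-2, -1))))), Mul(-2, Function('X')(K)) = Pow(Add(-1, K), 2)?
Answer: 485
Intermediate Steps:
Function('X')(K) = Mul(Rational(-1, 2), Pow(Add(-1, K), 2))
s = -70 (s = Mul(14, Add(-3, Mul(Rational(-1, 2), Pow(Add(-1, Mul(2, Pow(-2, -1))), 2)))) = Mul(14, Add(-3, Mul(Rational(-1, 2), Pow(Add(-1, Mul(2, Rational(-1, 2))), 2)))) = Mul(14, Add(-3, Mul(Rational(-1, 2), Pow(Add(-1, -1), 2)))) = Mul(14, Add(-3, Mul(Rational(-1, 2), Pow(-2, 2)))) = Mul(14, Add(-3, Mul(Rational(-1, 2), 4))) = Mul(14, Add(-3, -2)) = Mul(14, -5) = -70)
Add(s, Add(Add(-743, 351), 947)) = Add(-70, Add(Add(-743, 351), 947)) = Add(-70, Add(-392, 947)) = Add(-70, 555) = 485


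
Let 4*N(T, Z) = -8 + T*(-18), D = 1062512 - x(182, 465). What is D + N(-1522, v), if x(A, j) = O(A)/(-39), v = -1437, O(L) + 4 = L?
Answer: 41705179/39 ≈ 1.0694e+6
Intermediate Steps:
O(L) = -4 + L
x(A, j) = 4/39 - A/39 (x(A, j) = (-4 + A)/(-39) = (-4 + A)*(-1/39) = 4/39 - A/39)
D = 41438146/39 (D = 1062512 - (4/39 - 1/39*182) = 1062512 - (4/39 - 14/3) = 1062512 - 1*(-178/39) = 1062512 + 178/39 = 41438146/39 ≈ 1.0625e+6)
N(T, Z) = -2 - 9*T/2 (N(T, Z) = (-8 + T*(-18))/4 = (-8 - 18*T)/4 = -2 - 9*T/2)
D + N(-1522, v) = 41438146/39 + (-2 - 9/2*(-1522)) = 41438146/39 + (-2 + 6849) = 41438146/39 + 6847 = 41705179/39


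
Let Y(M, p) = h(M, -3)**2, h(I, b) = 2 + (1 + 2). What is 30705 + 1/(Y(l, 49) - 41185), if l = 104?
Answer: 1263817799/41160 ≈ 30705.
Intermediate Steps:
h(I, b) = 5 (h(I, b) = 2 + 3 = 5)
Y(M, p) = 25 (Y(M, p) = 5**2 = 25)
30705 + 1/(Y(l, 49) - 41185) = 30705 + 1/(25 - 41185) = 30705 + 1/(-41160) = 30705 - 1/41160 = 1263817799/41160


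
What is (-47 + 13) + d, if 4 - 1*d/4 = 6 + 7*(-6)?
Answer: 126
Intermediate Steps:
d = 160 (d = 16 - 4*(6 + 7*(-6)) = 16 - 4*(6 - 42) = 16 - 4*(-36) = 16 + 144 = 160)
(-47 + 13) + d = (-47 + 13) + 160 = -34 + 160 = 126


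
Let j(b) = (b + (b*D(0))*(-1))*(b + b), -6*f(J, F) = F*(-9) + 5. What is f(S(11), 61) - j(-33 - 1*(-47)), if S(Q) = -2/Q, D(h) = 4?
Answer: 3800/3 ≈ 1266.7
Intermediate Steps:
f(J, F) = -5/6 + 3*F/2 (f(J, F) = -(F*(-9) + 5)/6 = -(-9*F + 5)/6 = -(5 - 9*F)/6 = -5/6 + 3*F/2)
j(b) = -6*b**2 (j(b) = (b + (b*4)*(-1))*(b + b) = (b + (4*b)*(-1))*(2*b) = (b - 4*b)*(2*b) = (-3*b)*(2*b) = -6*b**2)
f(S(11), 61) - j(-33 - 1*(-47)) = (-5/6 + (3/2)*61) - (-6)*(-33 - 1*(-47))**2 = (-5/6 + 183/2) - (-6)*(-33 + 47)**2 = 272/3 - (-6)*14**2 = 272/3 - (-6)*196 = 272/3 - 1*(-1176) = 272/3 + 1176 = 3800/3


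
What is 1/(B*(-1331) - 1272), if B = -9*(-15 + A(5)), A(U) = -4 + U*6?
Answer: 1/130497 ≈ 7.6630e-6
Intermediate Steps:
A(U) = -4 + 6*U
B = -99 (B = -9*(-15 + (-4 + 6*5)) = -9*(-15 + (-4 + 30)) = -9*(-15 + 26) = -9*11 = -99)
1/(B*(-1331) - 1272) = 1/(-99*(-1331) - 1272) = 1/(131769 - 1272) = 1/130497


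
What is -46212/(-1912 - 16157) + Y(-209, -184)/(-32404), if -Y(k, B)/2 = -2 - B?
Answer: 125335897/48792323 ≈ 2.5688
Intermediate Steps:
Y(k, B) = 4 + 2*B (Y(k, B) = -2*(-2 - B) = 4 + 2*B)
-46212/(-1912 - 16157) + Y(-209, -184)/(-32404) = -46212/(-1912 - 16157) + (4 + 2*(-184))/(-32404) = -46212/(-18069) + (4 - 368)*(-1/32404) = -46212*(-1/18069) - 364*(-1/32404) = 15404/6023 + 91/8101 = 125335897/48792323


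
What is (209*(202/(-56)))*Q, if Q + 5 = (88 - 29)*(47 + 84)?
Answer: -40761479/7 ≈ -5.8231e+6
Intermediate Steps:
Q = 7724 (Q = -5 + (88 - 29)*(47 + 84) = -5 + 59*131 = -5 + 7729 = 7724)
(209*(202/(-56)))*Q = (209*(202/(-56)))*7724 = (209*(202*(-1/56)))*7724 = (209*(-101/28))*7724 = -21109/28*7724 = -40761479/7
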